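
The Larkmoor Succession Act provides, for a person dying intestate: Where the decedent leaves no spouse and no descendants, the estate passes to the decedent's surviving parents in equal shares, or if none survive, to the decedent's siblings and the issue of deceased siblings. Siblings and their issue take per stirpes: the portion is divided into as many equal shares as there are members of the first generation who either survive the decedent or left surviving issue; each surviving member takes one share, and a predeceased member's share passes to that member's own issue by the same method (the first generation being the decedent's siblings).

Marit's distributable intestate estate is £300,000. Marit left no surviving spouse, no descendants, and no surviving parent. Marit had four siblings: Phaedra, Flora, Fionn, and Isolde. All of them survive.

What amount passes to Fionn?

The entire £300,000 passes to the siblings and their issue.
That amount (£300,000) is divided into 4 shares of £75,000: Phaedra, Flora, Fionn, and Isolde each take £75,000.

Fionn receives £75,000.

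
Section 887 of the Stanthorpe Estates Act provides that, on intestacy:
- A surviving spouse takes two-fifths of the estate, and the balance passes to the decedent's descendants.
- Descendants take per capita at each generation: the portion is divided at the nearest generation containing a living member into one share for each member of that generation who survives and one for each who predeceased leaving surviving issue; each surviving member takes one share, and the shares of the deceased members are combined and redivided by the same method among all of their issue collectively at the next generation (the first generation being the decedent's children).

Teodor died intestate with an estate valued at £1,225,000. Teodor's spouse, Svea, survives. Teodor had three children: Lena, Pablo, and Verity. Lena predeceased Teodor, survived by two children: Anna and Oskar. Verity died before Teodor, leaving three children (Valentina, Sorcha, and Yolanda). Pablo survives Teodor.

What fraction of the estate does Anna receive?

Anna receives 2/25 of the estate.

Svea takes two-fifths of £1,225,000 = £490,000. The remaining £735,000 passes to the descendants.
The descendants' portion (£735,000) is divided at the children's generation into 3 shares of £245,000. Pablo takes £245,000. The 2 shares of the deceased (Lena and Verity) are combined into a pool of £490,000.
That pool (£490,000) is divided at the grandchildren's generation equally among Anna, Oskar, Valentina, Sorcha, and Yolanda: £98,000 each.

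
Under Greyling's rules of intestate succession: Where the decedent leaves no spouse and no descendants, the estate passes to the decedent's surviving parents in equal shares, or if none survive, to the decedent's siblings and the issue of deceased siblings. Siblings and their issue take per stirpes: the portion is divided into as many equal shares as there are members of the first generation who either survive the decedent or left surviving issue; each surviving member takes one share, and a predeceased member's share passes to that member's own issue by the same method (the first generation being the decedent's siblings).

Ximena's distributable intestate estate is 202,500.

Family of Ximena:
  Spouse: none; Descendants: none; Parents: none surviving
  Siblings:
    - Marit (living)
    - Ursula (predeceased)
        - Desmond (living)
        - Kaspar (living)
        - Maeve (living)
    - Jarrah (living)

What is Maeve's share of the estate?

The entire 202,500 passes to the siblings and their issue.
That amount (202,500) is divided into 3 shares of 67,500: Marit and Jarrah each take 67,500; Ursula's 67,500 share passes to Ursula's issue.
Ursula's share (67,500) is divided into 3 shares of 22,500: Desmond, Kaspar, and Maeve each take 22,500.

Maeve receives 22,500.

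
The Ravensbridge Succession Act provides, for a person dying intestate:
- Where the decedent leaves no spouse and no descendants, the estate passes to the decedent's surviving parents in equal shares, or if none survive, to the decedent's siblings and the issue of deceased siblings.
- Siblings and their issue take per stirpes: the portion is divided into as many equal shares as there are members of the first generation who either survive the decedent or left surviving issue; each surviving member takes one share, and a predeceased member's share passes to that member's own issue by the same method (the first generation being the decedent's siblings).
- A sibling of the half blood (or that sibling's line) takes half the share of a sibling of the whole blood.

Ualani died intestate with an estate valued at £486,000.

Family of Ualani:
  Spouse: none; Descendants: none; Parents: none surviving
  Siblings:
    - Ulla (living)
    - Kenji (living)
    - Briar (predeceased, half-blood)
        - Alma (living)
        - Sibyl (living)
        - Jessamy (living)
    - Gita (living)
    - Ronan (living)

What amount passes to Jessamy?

The entire £486,000 passes to the siblings and their issue.
Counting each half-blood sibling's line as half a unit, there are 9/2 units in £486,000, so one unit is £108,000. Whole-blood lines (Ulla, Kenji, Gita, and Ronan) take £108,000 each; half-blood lines (Briar) take £54,000 each.
Briar's share (£54,000) is divided into 3 shares of £18,000: Alma, Sibyl, and Jessamy each take £18,000.

Jessamy receives £18,000.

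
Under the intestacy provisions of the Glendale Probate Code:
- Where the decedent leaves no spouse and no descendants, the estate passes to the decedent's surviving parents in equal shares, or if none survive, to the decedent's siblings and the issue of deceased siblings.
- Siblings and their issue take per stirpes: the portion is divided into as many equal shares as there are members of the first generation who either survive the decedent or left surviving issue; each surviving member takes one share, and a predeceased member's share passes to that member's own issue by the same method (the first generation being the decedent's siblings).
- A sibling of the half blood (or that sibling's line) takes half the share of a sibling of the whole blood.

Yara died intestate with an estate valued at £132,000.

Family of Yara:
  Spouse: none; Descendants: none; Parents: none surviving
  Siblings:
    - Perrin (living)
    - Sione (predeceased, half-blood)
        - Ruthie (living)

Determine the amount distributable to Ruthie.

The entire £132,000 passes to the siblings and their issue.
Counting each half-blood sibling's line as half a unit, there are 3/2 units in £132,000, so one unit is £88,000. Whole-blood lines (Perrin) take £88,000 each; half-blood lines (Sione) take £44,000 each.
Sione's share (£44,000) passes entirely to Ruthie.

Ruthie receives £44,000.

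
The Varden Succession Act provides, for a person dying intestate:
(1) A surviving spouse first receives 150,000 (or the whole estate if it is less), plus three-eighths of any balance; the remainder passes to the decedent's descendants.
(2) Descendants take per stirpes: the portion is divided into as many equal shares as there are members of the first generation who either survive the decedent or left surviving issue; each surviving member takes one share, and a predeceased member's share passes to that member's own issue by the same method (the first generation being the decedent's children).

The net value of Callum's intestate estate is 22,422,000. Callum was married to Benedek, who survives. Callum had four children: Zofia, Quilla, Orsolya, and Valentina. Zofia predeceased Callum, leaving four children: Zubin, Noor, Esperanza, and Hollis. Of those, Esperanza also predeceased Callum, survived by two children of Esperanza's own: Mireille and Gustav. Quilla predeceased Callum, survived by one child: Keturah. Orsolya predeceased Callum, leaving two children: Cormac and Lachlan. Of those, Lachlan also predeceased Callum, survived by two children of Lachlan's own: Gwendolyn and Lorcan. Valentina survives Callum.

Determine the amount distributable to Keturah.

Keturah receives 3,480,000.

Benedek first takes 150,000, leaving a balance of 22,272,000. Benedek then takes three-eighths of the balance (8,352,000), for a total of 8,502,000. The remaining 13,920,000 passes to the descendants.
The descendants' portion (13,920,000) is divided into 4 shares of 3,480,000: Valentina takes 3,480,000; Zofia's 3,480,000 share passes to Zofia's issue; Quilla's 3,480,000 share passes to Quilla's issue; Orsolya's 3,480,000 share passes to Orsolya's issue.
Zofia's share (3,480,000) is divided into 4 shares of 870,000: Zubin, Noor, and Hollis each take 870,000; Esperanza's 870,000 share passes to Esperanza's issue.
Esperanza's share (870,000) is divided into 2 shares of 435,000: Mireille and Gustav each take 435,000.
Quilla's share (3,480,000) passes entirely to Keturah.
Orsolya's share (3,480,000) is divided into 2 shares of 1,740,000: Cormac takes 1,740,000; Lachlan's 1,740,000 share passes to Lachlan's issue.
Lachlan's share (1,740,000) is divided into 2 shares of 870,000: Gwendolyn and Lorcan each take 870,000.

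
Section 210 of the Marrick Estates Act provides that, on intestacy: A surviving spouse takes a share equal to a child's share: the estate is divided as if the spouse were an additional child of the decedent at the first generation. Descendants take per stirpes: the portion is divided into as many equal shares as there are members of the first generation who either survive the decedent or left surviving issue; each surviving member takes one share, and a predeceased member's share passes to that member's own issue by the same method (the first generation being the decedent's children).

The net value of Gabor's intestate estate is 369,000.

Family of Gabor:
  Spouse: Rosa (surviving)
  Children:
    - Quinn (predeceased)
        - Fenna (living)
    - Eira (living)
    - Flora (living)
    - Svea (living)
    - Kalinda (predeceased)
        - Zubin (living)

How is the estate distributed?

Rosa: 61,500; Fenna: 61,500; Eira: 61,500; Flora: 61,500; Svea: 61,500; Zubin: 61,500

The spouse counts as an additional share at the children's level, so there are 6 primary shares of 61,500. Rosa takes one such share (61,500).
The children's combined portion (307,500) is divided into 5 shares of 61,500: Eira, Flora, and Svea each take 61,500; Quinn's 61,500 share passes to Quinn's issue; Kalinda's 61,500 share passes to Kalinda's issue.
Quinn's share (61,500) passes entirely to Fenna.
Kalinda's share (61,500) passes entirely to Zubin.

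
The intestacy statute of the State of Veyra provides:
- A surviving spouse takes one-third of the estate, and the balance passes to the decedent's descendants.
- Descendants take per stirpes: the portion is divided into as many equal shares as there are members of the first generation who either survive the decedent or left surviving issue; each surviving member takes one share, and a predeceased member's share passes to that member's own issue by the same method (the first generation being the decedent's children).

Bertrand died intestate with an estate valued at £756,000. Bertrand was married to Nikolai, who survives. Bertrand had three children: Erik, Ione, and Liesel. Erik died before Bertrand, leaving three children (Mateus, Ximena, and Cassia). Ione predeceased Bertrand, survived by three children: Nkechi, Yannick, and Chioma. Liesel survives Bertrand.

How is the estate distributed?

Nikolai: £252,000; Mateus: £56,000; Ximena: £56,000; Cassia: £56,000; Nkechi: £56,000; Yannick: £56,000; Chioma: £56,000; Liesel: £168,000

Nikolai takes one-third of £756,000 = £252,000. The remaining £504,000 passes to the descendants.
The descendants' portion (£504,000) is divided into 3 shares of £168,000: Liesel takes £168,000; Erik's £168,000 share passes to Erik's issue; Ione's £168,000 share passes to Ione's issue.
Erik's share (£168,000) is divided into 3 shares of £56,000: Mateus, Ximena, and Cassia each take £56,000.
Ione's share (£168,000) is divided into 3 shares of £56,000: Nkechi, Yannick, and Chioma each take £56,000.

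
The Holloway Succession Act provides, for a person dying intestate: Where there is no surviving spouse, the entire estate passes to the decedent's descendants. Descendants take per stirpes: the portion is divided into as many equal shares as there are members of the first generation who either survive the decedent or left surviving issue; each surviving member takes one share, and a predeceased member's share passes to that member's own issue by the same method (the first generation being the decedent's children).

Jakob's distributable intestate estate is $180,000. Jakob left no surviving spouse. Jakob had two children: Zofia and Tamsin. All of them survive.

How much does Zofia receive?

Zofia receives $90,000.

The entire $180,000 passes to the descendants.
That amount ($180,000) is divided into 2 shares of $90,000: Zofia and Tamsin each take $90,000.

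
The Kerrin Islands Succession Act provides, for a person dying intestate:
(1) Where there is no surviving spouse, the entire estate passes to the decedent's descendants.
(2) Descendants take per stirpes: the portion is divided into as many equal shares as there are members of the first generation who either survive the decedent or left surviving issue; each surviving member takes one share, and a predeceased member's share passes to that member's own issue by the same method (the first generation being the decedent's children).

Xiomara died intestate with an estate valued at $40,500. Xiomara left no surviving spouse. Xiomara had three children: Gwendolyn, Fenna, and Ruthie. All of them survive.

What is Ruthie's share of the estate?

Ruthie receives $13,500.

The entire $40,500 passes to the descendants.
That amount ($40,500) is divided into 3 shares of $13,500: Gwendolyn, Fenna, and Ruthie each take $13,500.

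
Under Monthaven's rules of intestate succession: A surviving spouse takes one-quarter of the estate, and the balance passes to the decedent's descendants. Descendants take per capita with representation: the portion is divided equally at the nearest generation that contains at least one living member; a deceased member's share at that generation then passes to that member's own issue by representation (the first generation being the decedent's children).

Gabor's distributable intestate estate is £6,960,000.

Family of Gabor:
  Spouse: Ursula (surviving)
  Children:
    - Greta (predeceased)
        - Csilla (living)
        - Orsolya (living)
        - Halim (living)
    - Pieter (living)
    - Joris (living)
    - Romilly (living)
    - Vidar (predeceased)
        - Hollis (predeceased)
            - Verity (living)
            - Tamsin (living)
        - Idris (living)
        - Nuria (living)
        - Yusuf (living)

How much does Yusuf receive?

Ursula takes one-quarter of £6,960,000 = £1,740,000. The remaining £5,220,000 passes to the descendants.
The descendants' portion (£5,220,000) is divided into 5 shares of £1,044,000: Pieter, Joris, and Romilly each take £1,044,000; Greta's £1,044,000 share passes to Greta's issue; Vidar's £1,044,000 share passes to Vidar's issue.
Greta's share (£1,044,000) is divided into 3 shares of £348,000: Csilla, Orsolya, and Halim each take £348,000.
Vidar's share (£1,044,000) is divided into 4 shares of £261,000: Idris, Nuria, and Yusuf each take £261,000; Hollis's £261,000 share passes to Hollis's issue.
Hollis's share (£261,000) is divided into 2 shares of £130,500: Verity and Tamsin each take £130,500.

Yusuf receives £261,000.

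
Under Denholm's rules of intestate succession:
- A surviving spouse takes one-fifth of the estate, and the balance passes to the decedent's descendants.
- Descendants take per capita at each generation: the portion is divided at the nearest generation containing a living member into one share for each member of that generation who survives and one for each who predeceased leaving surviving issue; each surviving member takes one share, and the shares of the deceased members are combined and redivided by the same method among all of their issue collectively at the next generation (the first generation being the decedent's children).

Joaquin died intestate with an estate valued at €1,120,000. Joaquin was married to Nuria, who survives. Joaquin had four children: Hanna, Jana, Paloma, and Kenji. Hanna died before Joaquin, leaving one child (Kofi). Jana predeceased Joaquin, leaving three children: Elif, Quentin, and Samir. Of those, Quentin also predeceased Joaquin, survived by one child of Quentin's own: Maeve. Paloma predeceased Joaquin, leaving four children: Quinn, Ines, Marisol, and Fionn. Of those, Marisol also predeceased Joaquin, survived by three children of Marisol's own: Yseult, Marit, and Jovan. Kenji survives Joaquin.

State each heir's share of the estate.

Nuria takes one-fifth of €1,120,000 = €224,000. The remaining €896,000 passes to the descendants.
The descendants' portion (€896,000) is divided at the children's generation into 4 shares of €224,000. Kenji takes €224,000. The 3 shares of the deceased (Hanna, Jana, and Paloma) are combined into a pool of €672,000.
That pool (€672,000) is divided at the grandchildren's generation into 8 shares of €84,000. Kofi, Elif, Samir, Quinn, Ines, and Fionn each take €84,000. The 2 shares of the deceased (Quentin and Marisol) are combined into a pool of €168,000.
That pool (€168,000) is divided at the great-grandchildren's generation equally among Maeve, Yseult, Marit, and Jovan: €42,000 each.

Nuria: €224,000; Kofi: €84,000; Elif: €84,000; Maeve: €42,000; Samir: €84,000; Quinn: €84,000; Ines: €84,000; Yseult: €42,000; Marit: €42,000; Jovan: €42,000; Fionn: €84,000; Kenji: €224,000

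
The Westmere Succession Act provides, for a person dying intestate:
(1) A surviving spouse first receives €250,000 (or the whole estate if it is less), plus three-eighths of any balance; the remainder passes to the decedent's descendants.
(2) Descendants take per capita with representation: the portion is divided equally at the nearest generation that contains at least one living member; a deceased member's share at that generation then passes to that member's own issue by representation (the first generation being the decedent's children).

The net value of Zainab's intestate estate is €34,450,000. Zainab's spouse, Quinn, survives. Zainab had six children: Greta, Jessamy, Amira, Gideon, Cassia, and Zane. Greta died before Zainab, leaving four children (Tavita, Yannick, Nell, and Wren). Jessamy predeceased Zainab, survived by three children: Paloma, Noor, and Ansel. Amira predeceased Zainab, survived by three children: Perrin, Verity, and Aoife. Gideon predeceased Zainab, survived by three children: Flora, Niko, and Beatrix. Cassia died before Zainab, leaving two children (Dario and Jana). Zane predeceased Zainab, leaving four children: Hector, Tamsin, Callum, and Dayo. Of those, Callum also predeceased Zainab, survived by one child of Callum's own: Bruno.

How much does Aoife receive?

Quinn first takes €250,000, leaving a balance of €34,200,000. Quinn then takes three-eighths of the balance (€12,825,000), for a total of €13,075,000. The remaining €21,375,000 passes to the descendants.
No child survives, so the initial division is made at the grandchildren's generation.
The descendants' portion (€21,375,000) is divided into 19 shares of €1,125,000: Tavita, Yannick, Nell, Wren, Paloma, Noor, Ansel, Perrin, Verity, Aoife, Flora, Niko, Beatrix, Dario, Jana, Hector, Tamsin, and Dayo each take €1,125,000; Callum's €1,125,000 share passes to Callum's issue.
Callum's share (€1,125,000) passes entirely to Bruno.

Aoife receives €1,125,000.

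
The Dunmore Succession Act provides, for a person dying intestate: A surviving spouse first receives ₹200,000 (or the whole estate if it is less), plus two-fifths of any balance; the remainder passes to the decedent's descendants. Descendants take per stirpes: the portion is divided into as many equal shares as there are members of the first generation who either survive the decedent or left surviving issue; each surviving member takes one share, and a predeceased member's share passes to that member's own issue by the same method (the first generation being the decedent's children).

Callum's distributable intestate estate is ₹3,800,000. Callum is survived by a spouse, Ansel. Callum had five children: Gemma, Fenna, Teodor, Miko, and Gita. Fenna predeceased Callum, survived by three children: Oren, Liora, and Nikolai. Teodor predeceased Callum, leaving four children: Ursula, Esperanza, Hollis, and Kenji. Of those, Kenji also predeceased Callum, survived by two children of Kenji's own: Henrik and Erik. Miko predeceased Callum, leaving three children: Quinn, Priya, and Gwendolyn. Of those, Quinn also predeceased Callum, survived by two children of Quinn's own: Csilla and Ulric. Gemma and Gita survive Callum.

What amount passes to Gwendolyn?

Gwendolyn receives ₹144,000.

Ansel first takes ₹200,000, leaving a balance of ₹3,600,000. Ansel then takes two-fifths of the balance (₹1,440,000), for a total of ₹1,640,000. The remaining ₹2,160,000 passes to the descendants.
The descendants' portion (₹2,160,000) is divided into 5 shares of ₹432,000: Gemma and Gita each take ₹432,000; Fenna's ₹432,000 share passes to Fenna's issue; Teodor's ₹432,000 share passes to Teodor's issue; Miko's ₹432,000 share passes to Miko's issue.
Fenna's share (₹432,000) is divided into 3 shares of ₹144,000: Oren, Liora, and Nikolai each take ₹144,000.
Teodor's share (₹432,000) is divided into 4 shares of ₹108,000: Ursula, Esperanza, and Hollis each take ₹108,000; Kenji's ₹108,000 share passes to Kenji's issue.
Kenji's share (₹108,000) is divided into 2 shares of ₹54,000: Henrik and Erik each take ₹54,000.
Miko's share (₹432,000) is divided into 3 shares of ₹144,000: Priya and Gwendolyn each take ₹144,000; Quinn's ₹144,000 share passes to Quinn's issue.
Quinn's share (₹144,000) is divided into 2 shares of ₹72,000: Csilla and Ulric each take ₹72,000.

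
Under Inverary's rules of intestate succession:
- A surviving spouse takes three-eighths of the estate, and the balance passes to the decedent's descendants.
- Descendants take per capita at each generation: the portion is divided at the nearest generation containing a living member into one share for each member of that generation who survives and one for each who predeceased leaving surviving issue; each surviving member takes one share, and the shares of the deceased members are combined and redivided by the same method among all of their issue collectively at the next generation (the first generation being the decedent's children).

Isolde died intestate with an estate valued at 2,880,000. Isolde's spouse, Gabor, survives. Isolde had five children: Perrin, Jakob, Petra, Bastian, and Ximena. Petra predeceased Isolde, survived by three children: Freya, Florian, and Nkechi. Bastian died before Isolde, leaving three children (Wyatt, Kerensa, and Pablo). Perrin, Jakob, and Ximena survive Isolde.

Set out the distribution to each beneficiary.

Gabor takes three-eighths of 2,880,000 = 1,080,000. The remaining 1,800,000 passes to the descendants.
The descendants' portion (1,800,000) is divided at the children's generation into 5 shares of 360,000. Perrin, Jakob, and Ximena each take 360,000. The 2 shares of the deceased (Petra and Bastian) are combined into a pool of 720,000.
That pool (720,000) is divided at the grandchildren's generation equally among Freya, Florian, Nkechi, Wyatt, Kerensa, and Pablo: 120,000 each.

Gabor: 1,080,000; Perrin: 360,000; Jakob: 360,000; Freya: 120,000; Florian: 120,000; Nkechi: 120,000; Wyatt: 120,000; Kerensa: 120,000; Pablo: 120,000; Ximena: 360,000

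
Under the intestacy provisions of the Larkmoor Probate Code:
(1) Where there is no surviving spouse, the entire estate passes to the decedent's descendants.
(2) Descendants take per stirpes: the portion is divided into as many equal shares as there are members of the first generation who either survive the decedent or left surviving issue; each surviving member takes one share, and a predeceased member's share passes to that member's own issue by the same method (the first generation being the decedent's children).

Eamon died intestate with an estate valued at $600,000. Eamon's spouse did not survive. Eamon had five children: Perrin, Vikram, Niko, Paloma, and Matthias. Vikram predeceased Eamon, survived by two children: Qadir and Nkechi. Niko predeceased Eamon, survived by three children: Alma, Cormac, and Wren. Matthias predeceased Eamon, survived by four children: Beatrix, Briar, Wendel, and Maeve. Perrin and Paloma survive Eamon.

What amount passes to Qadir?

Qadir receives $60,000.

The entire $600,000 passes to the descendants.
That amount ($600,000) is divided into 5 shares of $120,000: Perrin and Paloma each take $120,000; Vikram's $120,000 share passes to Vikram's issue; Niko's $120,000 share passes to Niko's issue; Matthias's $120,000 share passes to Matthias's issue.
Vikram's share ($120,000) is divided into 2 shares of $60,000: Qadir and Nkechi each take $60,000.
Niko's share ($120,000) is divided into 3 shares of $40,000: Alma, Cormac, and Wren each take $40,000.
Matthias's share ($120,000) is divided into 4 shares of $30,000: Beatrix, Briar, Wendel, and Maeve each take $30,000.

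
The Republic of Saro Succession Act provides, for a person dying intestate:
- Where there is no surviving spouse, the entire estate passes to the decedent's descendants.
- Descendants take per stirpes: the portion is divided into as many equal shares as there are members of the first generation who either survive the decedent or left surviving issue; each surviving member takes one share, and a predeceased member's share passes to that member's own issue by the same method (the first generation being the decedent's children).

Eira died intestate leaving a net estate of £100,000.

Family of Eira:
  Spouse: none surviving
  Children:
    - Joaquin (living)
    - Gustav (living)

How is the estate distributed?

Joaquin: £50,000; Gustav: £50,000

The entire £100,000 passes to the descendants.
That amount (£100,000) is divided into 2 shares of £50,000: Joaquin and Gustav each take £50,000.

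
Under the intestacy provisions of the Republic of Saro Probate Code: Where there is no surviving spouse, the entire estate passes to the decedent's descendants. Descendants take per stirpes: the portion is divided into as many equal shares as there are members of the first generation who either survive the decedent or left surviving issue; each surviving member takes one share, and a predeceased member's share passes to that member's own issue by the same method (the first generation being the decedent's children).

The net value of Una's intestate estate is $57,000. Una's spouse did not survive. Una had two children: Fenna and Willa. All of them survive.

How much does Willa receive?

The entire $57,000 passes to the descendants.
That amount ($57,000) is divided into 2 shares of $28,500: Fenna and Willa each take $28,500.

Willa receives $28,500.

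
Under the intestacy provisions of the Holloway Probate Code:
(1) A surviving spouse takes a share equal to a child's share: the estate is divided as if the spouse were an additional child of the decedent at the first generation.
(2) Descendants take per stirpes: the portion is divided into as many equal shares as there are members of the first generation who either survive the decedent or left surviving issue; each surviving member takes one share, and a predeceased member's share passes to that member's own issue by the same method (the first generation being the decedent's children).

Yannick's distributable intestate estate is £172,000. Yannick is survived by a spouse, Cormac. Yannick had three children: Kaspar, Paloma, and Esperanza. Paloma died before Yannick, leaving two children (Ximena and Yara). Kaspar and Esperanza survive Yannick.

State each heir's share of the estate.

Cormac: £43,000; Kaspar: £43,000; Ximena: £21,500; Yara: £21,500; Esperanza: £43,000

The spouse counts as an additional share at the children's level, so there are 4 primary shares of £43,000. Cormac takes one such share (£43,000).
The children's combined portion (£129,000) is divided into 3 shares of £43,000: Kaspar and Esperanza each take £43,000; Paloma's £43,000 share passes to Paloma's issue.
Paloma's share (£43,000) is divided into 2 shares of £21,500: Ximena and Yara each take £21,500.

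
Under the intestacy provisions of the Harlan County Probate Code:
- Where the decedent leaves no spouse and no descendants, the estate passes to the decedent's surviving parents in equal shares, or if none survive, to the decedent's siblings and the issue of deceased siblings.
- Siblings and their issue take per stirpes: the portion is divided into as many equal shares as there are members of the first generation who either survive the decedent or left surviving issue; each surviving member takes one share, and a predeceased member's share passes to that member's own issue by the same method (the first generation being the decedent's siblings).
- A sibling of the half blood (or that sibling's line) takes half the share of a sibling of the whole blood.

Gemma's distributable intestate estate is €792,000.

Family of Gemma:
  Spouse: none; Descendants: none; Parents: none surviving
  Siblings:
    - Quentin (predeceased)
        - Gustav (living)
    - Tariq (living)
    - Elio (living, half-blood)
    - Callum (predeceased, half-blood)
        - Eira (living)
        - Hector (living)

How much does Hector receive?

The entire €792,000 passes to the siblings and their issue.
Counting each half-blood sibling's line as half a unit, there are 3 units in €792,000, so one unit is €264,000. Whole-blood lines (Quentin and Tariq) take €264,000 each; half-blood lines (Elio and Callum) take €132,000 each.
Quentin's share (€264,000) passes entirely to Gustav.
Callum's share (€132,000) is divided into 2 shares of €66,000: Eira and Hector each take €66,000.

Hector receives €66,000.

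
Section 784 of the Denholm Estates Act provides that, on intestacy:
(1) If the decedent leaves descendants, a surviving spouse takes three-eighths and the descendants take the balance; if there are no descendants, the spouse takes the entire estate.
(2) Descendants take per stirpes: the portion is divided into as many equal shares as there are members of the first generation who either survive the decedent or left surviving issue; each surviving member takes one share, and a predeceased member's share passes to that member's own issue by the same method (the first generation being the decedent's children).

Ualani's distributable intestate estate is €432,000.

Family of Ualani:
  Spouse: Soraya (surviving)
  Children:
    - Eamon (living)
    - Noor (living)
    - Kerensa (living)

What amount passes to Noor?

Noor receives €90,000.

Soraya takes three-eighths of €432,000 = €162,000. The remaining €270,000 passes to the descendants.
The descendants' portion (€270,000) is divided into 3 shares of €90,000: Eamon, Noor, and Kerensa each take €90,000.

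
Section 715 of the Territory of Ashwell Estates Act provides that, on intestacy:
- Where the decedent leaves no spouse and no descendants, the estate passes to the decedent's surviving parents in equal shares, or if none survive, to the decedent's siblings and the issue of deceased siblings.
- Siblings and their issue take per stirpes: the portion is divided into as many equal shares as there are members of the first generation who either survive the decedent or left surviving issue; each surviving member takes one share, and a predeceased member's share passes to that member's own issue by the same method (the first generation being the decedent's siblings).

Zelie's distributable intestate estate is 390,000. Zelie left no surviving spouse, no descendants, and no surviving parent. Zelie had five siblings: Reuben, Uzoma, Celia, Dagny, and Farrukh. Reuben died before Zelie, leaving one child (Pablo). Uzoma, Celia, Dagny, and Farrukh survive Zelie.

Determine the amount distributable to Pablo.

The entire 390,000 passes to the siblings and their issue.
That amount (390,000) is divided into 5 shares of 78,000: Uzoma, Celia, Dagny, and Farrukh each take 78,000; Reuben's 78,000 share passes to Reuben's issue.
Reuben's share (78,000) passes entirely to Pablo.

Pablo receives 78,000.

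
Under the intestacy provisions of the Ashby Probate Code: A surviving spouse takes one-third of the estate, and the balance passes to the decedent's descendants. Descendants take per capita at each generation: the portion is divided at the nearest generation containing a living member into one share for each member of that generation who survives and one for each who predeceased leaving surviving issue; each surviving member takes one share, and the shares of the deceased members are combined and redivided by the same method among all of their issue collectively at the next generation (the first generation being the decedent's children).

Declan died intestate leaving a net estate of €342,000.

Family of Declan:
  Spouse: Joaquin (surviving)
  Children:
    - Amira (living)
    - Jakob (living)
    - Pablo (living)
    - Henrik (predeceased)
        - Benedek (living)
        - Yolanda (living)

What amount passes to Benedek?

Joaquin takes one-third of €342,000 = €114,000. The remaining €228,000 passes to the descendants.
The descendants' portion (€228,000) is divided at the children's generation into 4 shares of €57,000. Amira, Jakob, and Pablo each take €57,000. The remaining share for the deceased Henrik (€57,000) is carried to the next generation.
That pool (€57,000) is divided at the grandchildren's generation equally among Benedek and Yolanda: €28,500 each.

Benedek receives €28,500.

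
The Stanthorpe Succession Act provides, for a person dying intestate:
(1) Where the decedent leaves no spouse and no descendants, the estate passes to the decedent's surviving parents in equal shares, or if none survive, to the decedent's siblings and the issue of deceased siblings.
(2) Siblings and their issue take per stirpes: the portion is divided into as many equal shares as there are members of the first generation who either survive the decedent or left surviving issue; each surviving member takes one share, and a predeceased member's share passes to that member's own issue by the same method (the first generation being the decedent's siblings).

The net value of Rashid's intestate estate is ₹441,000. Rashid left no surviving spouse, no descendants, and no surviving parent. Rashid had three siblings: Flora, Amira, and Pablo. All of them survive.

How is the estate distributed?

The entire ₹441,000 passes to the siblings and their issue.
That amount (₹441,000) is divided into 3 shares of ₹147,000: Flora, Amira, and Pablo each take ₹147,000.

Flora: ₹147,000; Amira: ₹147,000; Pablo: ₹147,000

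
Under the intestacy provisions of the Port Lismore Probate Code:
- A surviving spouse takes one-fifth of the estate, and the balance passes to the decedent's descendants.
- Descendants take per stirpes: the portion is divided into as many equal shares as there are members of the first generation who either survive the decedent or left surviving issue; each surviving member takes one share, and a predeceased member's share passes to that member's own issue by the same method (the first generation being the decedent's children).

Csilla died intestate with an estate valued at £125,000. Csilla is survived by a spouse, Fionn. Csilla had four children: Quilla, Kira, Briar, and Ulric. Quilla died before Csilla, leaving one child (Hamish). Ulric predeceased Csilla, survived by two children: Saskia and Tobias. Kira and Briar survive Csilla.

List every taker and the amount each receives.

Fionn takes one-fifth of £125,000 = £25,000. The remaining £100,000 passes to the descendants.
The descendants' portion (£100,000) is divided into 4 shares of £25,000: Kira and Briar each take £25,000; Quilla's £25,000 share passes to Quilla's issue; Ulric's £25,000 share passes to Ulric's issue.
Quilla's share (£25,000) passes entirely to Hamish.
Ulric's share (£25,000) is divided into 2 shares of £12,500: Saskia and Tobias each take £12,500.

Fionn: £25,000; Hamish: £25,000; Kira: £25,000; Briar: £25,000; Saskia: £12,500; Tobias: £12,500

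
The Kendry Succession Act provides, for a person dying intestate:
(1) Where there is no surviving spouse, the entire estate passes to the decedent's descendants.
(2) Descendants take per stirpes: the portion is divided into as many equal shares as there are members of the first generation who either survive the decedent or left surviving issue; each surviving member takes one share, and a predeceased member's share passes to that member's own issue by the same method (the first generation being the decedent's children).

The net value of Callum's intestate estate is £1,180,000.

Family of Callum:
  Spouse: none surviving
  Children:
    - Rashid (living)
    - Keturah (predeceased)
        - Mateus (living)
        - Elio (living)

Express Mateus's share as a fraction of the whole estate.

The entire £1,180,000 passes to the descendants.
That amount (£1,180,000) is divided into 2 shares of £590,000: Rashid takes £590,000; Keturah's £590,000 share passes to Keturah's issue.
Keturah's share (£590,000) is divided into 2 shares of £295,000: Mateus and Elio each take £295,000.

Mateus receives 1/4 of the estate.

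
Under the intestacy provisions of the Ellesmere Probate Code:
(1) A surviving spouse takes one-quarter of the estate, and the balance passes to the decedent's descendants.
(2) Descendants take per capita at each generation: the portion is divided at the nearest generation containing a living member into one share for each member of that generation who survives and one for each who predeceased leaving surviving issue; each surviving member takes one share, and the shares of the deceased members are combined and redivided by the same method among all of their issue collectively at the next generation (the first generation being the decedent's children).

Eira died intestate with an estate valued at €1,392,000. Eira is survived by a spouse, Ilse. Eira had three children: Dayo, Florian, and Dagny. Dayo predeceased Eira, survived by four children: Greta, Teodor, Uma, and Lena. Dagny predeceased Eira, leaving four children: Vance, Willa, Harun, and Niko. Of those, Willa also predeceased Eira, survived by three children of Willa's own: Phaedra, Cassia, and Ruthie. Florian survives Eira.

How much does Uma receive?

Uma receives €87,000.

Ilse takes one-quarter of €1,392,000 = €348,000. The remaining €1,044,000 passes to the descendants.
The descendants' portion (€1,044,000) is divided at the children's generation into 3 shares of €348,000. Florian takes €348,000. The 2 shares of the deceased (Dayo and Dagny) are combined into a pool of €696,000.
That pool (€696,000) is divided at the grandchildren's generation into 8 shares of €87,000. Greta, Teodor, Uma, Lena, Vance, Harun, and Niko each take €87,000. The remaining share for the deceased Willa (€87,000) is carried to the next generation.
That pool (€87,000) is divided at the great-grandchildren's generation equally among Phaedra, Cassia, and Ruthie: €29,000 each.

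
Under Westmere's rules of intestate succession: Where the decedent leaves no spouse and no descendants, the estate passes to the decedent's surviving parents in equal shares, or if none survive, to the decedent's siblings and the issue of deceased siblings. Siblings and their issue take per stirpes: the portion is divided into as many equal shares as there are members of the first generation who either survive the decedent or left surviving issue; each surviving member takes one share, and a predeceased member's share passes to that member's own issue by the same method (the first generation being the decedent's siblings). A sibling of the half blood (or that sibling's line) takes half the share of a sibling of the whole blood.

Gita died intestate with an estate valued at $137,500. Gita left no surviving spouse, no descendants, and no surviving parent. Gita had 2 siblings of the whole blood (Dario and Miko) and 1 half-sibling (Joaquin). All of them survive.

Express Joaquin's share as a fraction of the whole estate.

The entire $137,500 passes to the siblings and their issue.
Counting each half-blood sibling's line as half a unit, there are 5/2 units in $137,500, so one unit is $55,000. Whole-blood lines (Dario and Miko) take $55,000 each; half-blood lines (Joaquin) take $27,500 each.

Joaquin receives 1/5 of the estate.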